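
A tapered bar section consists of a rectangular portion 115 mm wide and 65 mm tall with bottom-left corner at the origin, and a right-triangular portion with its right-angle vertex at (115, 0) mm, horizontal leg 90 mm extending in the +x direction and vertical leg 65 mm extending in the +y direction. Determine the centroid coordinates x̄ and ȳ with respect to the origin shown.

rectangular portion: A = 115 × 65 = 7475.00, centroid at (57.50, 32.50).
triangular portion: A = ½·90·65 = 2925.00, centroid at (145.00, 21.67).
ΣA = 10400.00 mm²
ΣAx̄ = (7475.00)(57.50) + (2925.00)(145.00) = 853937.50 mm³
ΣAȳ = (7475.00)(32.50) + (2925.00)(21.67) = 306312.50 mm³
x̄ = 853937.50 / 10400.00 = 82.11 mm
ȳ = 306312.50 / 10400.00 = 29.45 mm

x̄ = 82.11 mm, ȳ = 29.45 mm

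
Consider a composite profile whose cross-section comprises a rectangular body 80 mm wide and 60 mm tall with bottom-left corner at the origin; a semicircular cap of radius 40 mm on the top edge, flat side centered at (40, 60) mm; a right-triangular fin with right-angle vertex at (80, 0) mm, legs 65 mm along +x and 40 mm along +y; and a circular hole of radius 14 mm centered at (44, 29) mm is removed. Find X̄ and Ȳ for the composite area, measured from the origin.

rectangular body: A = 80 × 60 = 4800.00, centroid at (40.00, 30.00).
semicircular top: A = ½π·40² = 2513.27, centroid at (40.00, 76.98).
triangular fin: A = ½·65·40 = 1300.00, centroid at (101.67, 13.33).
hole: A = −π·14² = -615.75, centroid at (44.00, 29.00).
ΣA = 7997.52 mm², ΣAX̄ = 397604.54 mm³, ΣAȲ = 336939.63 mm³.
X̄ = 397604.54/7997.52 = 49.72 mm; Ȳ = 336939.63/7997.52 = 42.13 mm.

X̄ = 49.72 mm, Ȳ = 42.13 mm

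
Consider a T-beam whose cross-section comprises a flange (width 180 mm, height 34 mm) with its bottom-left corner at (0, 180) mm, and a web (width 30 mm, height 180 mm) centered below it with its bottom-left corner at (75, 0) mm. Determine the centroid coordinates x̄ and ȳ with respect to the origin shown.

web: A = 30 × 180 = 5400.00, centroid at (90.00, 90.00).
flange: A = 180 × 34 = 6120.00, centroid at (90.00, 197.00).
ΣA = 11520.00 mm², ΣAx̄ = 1036800.00 mm³, ΣAȳ = 1691640.00 mm³.
x̄ = 1036800.00/11520.00 = 90.00 mm; ȳ = 1691640.00/11520.00 = 146.84 mm.

x̄ = 90.00 mm, ȳ = 146.84 mm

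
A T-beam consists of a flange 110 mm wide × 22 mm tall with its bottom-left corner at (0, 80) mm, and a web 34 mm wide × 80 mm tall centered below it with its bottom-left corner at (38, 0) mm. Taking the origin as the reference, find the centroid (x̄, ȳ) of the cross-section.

x̄ = 55.00 mm, ȳ = 64.01 mm

web: A = 34 × 80 = 2720.00, centroid at (55.00, 40.00).
flange: A = 110 × 22 = 2420.00, centroid at (55.00, 91.00).
ΣA = 5140.00 mm²
ΣAx̄ = (2720.00)(55.00) + (2420.00)(55.00) = 282700.00 mm³
ΣAȳ = (2720.00)(40.00) + (2420.00)(91.00) = 329020.00 mm³
x̄ = 282700.00 / 5140.00 = 55.00 mm
ȳ = 329020.00 / 5140.00 = 64.01 mm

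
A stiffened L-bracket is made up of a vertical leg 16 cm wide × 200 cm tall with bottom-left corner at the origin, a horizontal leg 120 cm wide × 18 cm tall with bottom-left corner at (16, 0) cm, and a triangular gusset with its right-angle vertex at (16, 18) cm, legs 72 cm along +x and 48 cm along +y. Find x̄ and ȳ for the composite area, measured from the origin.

vertical leg: A = 16 × 200 = 3200.00, centroid at (8.00, 100.00).
horizontal leg: A = 120 × 18 = 2160.00, centroid at (76.00, 9.00).
gusset: A = ½·72·48 = 1728.00, centroid at (40.00, 34.00).
ΣA = 7088.00 cm²
ΣAx̄ = (3200.00)(8.00) + (2160.00)(76.00) + (1728.00)(40.00) = 258880.00 cm³
ΣAȳ = (3200.00)(100.00) + (2160.00)(9.00) + (1728.00)(34.00) = 398192.00 cm³
x̄ = 258880.00 / 7088.00 = 36.52 cm
ȳ = 398192.00 / 7088.00 = 56.18 cm

x̄ = 36.52 cm, ȳ = 56.18 cm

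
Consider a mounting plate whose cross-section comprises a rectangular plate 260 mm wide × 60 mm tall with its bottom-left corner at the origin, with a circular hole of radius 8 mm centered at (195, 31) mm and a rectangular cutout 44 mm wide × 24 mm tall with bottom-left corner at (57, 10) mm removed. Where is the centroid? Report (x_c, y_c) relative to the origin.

Part | A | x̄ᵢ | ȳᵢ | A·x̄ᵢ | A·ȳᵢ
plate | 15600.00 | 130.00 | 30.00 | 2028000.00 | 468000.00
hole 1 | -201.06 | 195.00 | 31.00 | -39207.08 | -6232.92
hole 2 | -1056.00 | 79.00 | 22.00 | -83424.00 | -23232.00
Σ | 14342.94 |  |  | 1905368.92 | 438535.08
x_c = 1905368.92 / 14342.94 = 132.84 mm
y_c = 438535.08 / 14342.94 = 30.57 mm

x_c = 132.84 mm, y_c = 30.57 mm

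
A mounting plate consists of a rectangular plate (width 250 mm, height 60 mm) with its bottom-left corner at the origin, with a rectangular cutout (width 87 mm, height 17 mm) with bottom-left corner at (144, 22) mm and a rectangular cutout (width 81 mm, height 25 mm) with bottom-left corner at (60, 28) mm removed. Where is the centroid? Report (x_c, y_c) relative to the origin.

Part | A | x̄ᵢ | ȳᵢ | A·x̄ᵢ | A·ȳᵢ
plate | 15000.00 | 125.00 | 30.00 | 1875000.00 | 450000.00
hole 1 | -1479.00 | 187.50 | 30.50 | -277312.50 | -45109.50
hole 2 | -2025.00 | 100.50 | 40.50 | -203512.50 | -82012.50
Σ | 11496.00 |  |  | 1394175.00 | 322878.00
x_c = 1394175.00 / 11496.00 = 121.27 mm
y_c = 322878.00 / 11496.00 = 28.09 mm

x_c = 121.27 mm, y_c = 28.09 mm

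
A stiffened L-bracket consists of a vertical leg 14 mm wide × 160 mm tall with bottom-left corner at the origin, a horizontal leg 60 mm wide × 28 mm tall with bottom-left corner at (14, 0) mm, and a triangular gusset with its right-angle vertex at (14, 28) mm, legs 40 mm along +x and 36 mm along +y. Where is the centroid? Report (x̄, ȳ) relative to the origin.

x̄ = 23.55 mm, ȳ = 49.90 mm

vertical leg: A = 14 × 160 = 2240.00, centroid at (7.00, 80.00).
horizontal leg: A = 60 × 28 = 1680.00, centroid at (44.00, 14.00).
gusset: A = ½·40·36 = 720.00, centroid at (27.33, 40.00).
ΣA = 4640.00 mm², ΣAx̄ = 109280.00 mm³, ΣAȳ = 231520.00 mm³.
x̄ = 109280.00/4640.00 = 23.55 mm; ȳ = 231520.00/4640.00 = 49.90 mm.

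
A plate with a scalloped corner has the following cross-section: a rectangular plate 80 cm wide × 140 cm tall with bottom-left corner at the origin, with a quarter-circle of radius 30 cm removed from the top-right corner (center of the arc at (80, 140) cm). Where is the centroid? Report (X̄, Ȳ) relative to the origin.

X̄ = 38.16 cm, Ȳ = 66.14 cm

plate: A = 80 × 140 = 11200.00, centroid at (40.00, 70.00).
removed quarter-circle: A = −¼π·30² = -706.86, centroid at (67.27, 127.27).
ΣA = 10493.14 cm², ΣAX̄ = 400451.33 cm³, ΣAȲ = 694039.83 cm³.
X̄ = 400451.33/10493.14 = 38.16 cm; Ȳ = 694039.83/10493.14 = 66.14 cm.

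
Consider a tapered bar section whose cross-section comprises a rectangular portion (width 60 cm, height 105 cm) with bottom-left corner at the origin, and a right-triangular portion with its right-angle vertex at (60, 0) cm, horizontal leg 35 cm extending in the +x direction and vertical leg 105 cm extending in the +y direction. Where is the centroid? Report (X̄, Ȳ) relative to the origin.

X̄ = 39.41 cm, Ȳ = 48.55 cm

Part | A | x̄ᵢ | ȳᵢ | A·x̄ᵢ | A·ȳᵢ
rectangular portion | 6300.00 | 30.00 | 52.50 | 189000.00 | 330750.00
triangular portion | 1837.50 | 71.67 | 35.00 | 131687.50 | 64312.50
Σ | 8137.50 |  |  | 320687.50 | 395062.50
X̄ = 320687.50 / 8137.50 = 39.41 cm
Ȳ = 395062.50 / 8137.50 = 48.55 cm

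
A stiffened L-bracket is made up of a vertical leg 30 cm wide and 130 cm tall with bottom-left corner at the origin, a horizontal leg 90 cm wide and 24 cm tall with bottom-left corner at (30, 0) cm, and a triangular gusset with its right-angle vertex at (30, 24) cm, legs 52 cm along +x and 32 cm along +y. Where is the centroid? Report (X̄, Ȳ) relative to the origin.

X̄ = 37.71 cm, Ȳ = 44.73 cm

vertical leg: A = 30 × 130 = 3900.00, centroid at (15.00, 65.00).
horizontal leg: A = 90 × 24 = 2160.00, centroid at (75.00, 12.00).
gusset: A = ½·52·32 = 832.00, centroid at (47.33, 34.67).
ΣA = 6892.00 cm²
ΣAX̄ = (3900.00)(15.00) + (2160.00)(75.00) + (832.00)(47.33) = 259881.33 cm³
ΣAȲ = (3900.00)(65.00) + (2160.00)(12.00) + (832.00)(34.67) = 308262.67 cm³
X̄ = 259881.33 / 6892.00 = 37.71 cm
Ȳ = 308262.67 / 6892.00 = 44.73 cm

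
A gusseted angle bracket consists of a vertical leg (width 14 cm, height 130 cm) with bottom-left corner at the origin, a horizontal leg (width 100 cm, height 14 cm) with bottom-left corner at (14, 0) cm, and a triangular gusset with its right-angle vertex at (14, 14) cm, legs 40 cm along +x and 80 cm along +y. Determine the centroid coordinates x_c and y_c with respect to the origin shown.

x_c = 30.31 cm, y_c = 40.08 cm

vertical leg: A = 14 × 130 = 1820.00, centroid at (7.00, 65.00).
horizontal leg: A = 100 × 14 = 1400.00, centroid at (64.00, 7.00).
gusset: A = ½·40·80 = 1600.00, centroid at (27.33, 40.67).
ΣA = 4820.00 cm², ΣAx_c = 146073.33 cm³, ΣAy_c = 193166.67 cm³.
x_c = 146073.33/4820.00 = 30.31 cm; y_c = 193166.67/4820.00 = 40.08 cm.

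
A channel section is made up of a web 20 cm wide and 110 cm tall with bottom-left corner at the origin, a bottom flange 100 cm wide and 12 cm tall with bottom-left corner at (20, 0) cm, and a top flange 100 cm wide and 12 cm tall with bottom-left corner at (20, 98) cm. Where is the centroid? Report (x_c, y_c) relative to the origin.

web: A = 20 × 110 = 2200.00, centroid at (10.00, 55.00).
bottom flange: A = 100 × 12 = 1200.00, centroid at (70.00, 6.00).
top flange: A = 100 × 12 = 1200.00, centroid at (70.00, 104.00).
ΣA = 4600.00 cm², ΣAx_c = 190000.00 cm³, ΣAy_c = 253000.00 cm³.
x_c = 190000.00/4600.00 = 41.30 cm; y_c = 253000.00/4600.00 = 55.00 cm.

x_c = 41.30 cm, y_c = 55.00 cm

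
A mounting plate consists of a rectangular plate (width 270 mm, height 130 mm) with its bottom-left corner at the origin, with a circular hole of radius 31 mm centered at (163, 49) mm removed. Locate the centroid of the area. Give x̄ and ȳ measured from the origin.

plate: A = 270 × 130 = 35100.00, centroid at (135.00, 65.00).
hole: A = −π·31² = -3019.07, centroid at (163.00, 49.00).
ΣA = 32080.93 mm²
ΣAx̄ = (35100.00)(135.00) + (-3019.07)(163.00) = 4246391.50 mm³
ΣAȳ = (35100.00)(65.00) + (-3019.07)(49.00) = 2133565.54 mm³
x̄ = 4246391.50 / 32080.93 = 132.36 mm
ȳ = 2133565.54 / 32080.93 = 66.51 mm

x̄ = 132.36 mm, ȳ = 66.51 mm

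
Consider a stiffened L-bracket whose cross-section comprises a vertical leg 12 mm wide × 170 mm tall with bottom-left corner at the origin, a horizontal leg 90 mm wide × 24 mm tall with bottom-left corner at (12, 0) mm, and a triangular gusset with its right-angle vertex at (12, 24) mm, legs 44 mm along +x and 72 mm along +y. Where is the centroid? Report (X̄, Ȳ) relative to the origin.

X̄ = 30.71 mm, Ȳ = 47.61 mm

vertical leg: A = 12 × 170 = 2040.00, centroid at (6.00, 85.00).
horizontal leg: A = 90 × 24 = 2160.00, centroid at (57.00, 12.00).
gusset: A = ½·44·72 = 1584.00, centroid at (26.67, 48.00).
ΣA = 5784.00 mm²
ΣAX̄ = (2040.00)(6.00) + (2160.00)(57.00) + (1584.00)(26.67) = 177600.00 mm³
ΣAȲ = (2040.00)(85.00) + (2160.00)(12.00) + (1584.00)(48.00) = 275352.00 mm³
X̄ = 177600.00 / 5784.00 = 30.71 mm
Ȳ = 275352.00 / 5784.00 = 47.61 mm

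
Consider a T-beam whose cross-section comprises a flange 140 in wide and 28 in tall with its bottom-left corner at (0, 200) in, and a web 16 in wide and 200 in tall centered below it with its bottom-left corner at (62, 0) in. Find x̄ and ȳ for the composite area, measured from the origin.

web: A = 16 × 200 = 3200.00, centroid at (70.00, 100.00).
flange: A = 140 × 28 = 3920.00, centroid at (70.00, 214.00).
ΣA = 7120.00 in², ΣAx̄ = 498400.00 in³, ΣAȳ = 1158880.00 in³.
x̄ = 498400.00/7120.00 = 70.00 in; ȳ = 1158880.00/7120.00 = 162.76 in.

x̄ = 70.00 in, ȳ = 162.76 in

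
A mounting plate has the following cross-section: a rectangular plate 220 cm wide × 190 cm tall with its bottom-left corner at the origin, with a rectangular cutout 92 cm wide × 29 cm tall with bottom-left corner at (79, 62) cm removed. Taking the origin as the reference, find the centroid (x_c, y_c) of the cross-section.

plate: A = 220 × 190 = 41800.00, centroid at (110.00, 95.00).
hole: A = −(92 × 29) = -2668.00, centroid at (125.00, 76.50).
ΣA = 39132.00 cm²
ΣAx_c = (41800.00)(110.00) + (-2668.00)(125.00) = 4264500.00 cm³
ΣAy_c = (41800.00)(95.00) + (-2668.00)(76.50) = 3766898.00 cm³
x_c = 4264500.00 / 39132.00 = 108.98 cm
y_c = 3766898.00 / 39132.00 = 96.26 cm

x_c = 108.98 cm, y_c = 96.26 cm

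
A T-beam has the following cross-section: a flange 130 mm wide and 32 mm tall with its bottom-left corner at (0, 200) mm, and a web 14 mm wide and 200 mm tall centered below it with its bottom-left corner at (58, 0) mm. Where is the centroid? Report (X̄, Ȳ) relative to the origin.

X̄ = 65.00 mm, Ȳ = 169.33 mm

web: A = 14 × 200 = 2800.00, centroid at (65.00, 100.00).
flange: A = 130 × 32 = 4160.00, centroid at (65.00, 216.00).
ΣA = 6960.00 mm²
ΣAX̄ = (2800.00)(65.00) + (4160.00)(65.00) = 452400.00 mm³
ΣAȲ = (2800.00)(100.00) + (4160.00)(216.00) = 1178560.00 mm³
X̄ = 452400.00 / 6960.00 = 65.00 mm
Ȳ = 1178560.00 / 6960.00 = 169.33 mm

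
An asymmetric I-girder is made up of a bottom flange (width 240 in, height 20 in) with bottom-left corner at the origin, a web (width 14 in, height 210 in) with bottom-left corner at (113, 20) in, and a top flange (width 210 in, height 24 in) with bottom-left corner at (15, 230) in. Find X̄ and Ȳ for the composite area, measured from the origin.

X̄ = 120.00 in, Ȳ = 127.95 in

bottom flange: A = 240 × 20 = 4800.00, centroid at (120.00, 10.00).
web: A = 14 × 210 = 2940.00, centroid at (120.00, 125.00).
top flange: A = 210 × 24 = 5040.00, centroid at (120.00, 242.00).
ΣA = 12780.00 in², ΣAX̄ = 1533600.00 in³, ΣAȲ = 1635180.00 in³.
X̄ = 1533600.00/12780.00 = 120.00 in; Ȳ = 1635180.00/12780.00 = 127.95 in.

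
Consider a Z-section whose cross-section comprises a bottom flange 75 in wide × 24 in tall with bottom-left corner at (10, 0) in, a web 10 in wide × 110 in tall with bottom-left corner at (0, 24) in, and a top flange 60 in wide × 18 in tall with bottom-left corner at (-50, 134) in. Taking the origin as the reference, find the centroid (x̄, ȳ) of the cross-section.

x̄ = 17.44 in, ȳ = 66.07 in

Part | A | x̄ᵢ | ȳᵢ | A·x̄ᵢ | A·ȳᵢ
bottom flange | 1800.00 | 47.50 | 12.00 | 85500.00 | 21600.00
web | 1100.00 | 5.00 | 79.00 | 5500.00 | 86900.00
top flange | 1080.00 | -20.00 | 143.00 | -21600.00 | 154440.00
Σ | 3980.00 |  |  | 69400.00 | 262940.00
x̄ = 69400.00 / 3980.00 = 17.44 in
ȳ = 262940.00 / 3980.00 = 66.07 in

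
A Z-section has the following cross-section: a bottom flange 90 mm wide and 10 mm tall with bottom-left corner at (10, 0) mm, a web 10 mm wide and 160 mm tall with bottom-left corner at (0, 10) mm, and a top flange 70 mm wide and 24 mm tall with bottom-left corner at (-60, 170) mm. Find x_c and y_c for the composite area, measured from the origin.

x_c = 3.71 mm, y_c = 108.67 mm

bottom flange: A = 90 × 10 = 900.00, centroid at (55.00, 5.00).
web: A = 10 × 160 = 1600.00, centroid at (5.00, 90.00).
top flange: A = 70 × 24 = 1680.00, centroid at (-25.00, 182.00).
ΣA = 4180.00 mm²
ΣAx_c = (900.00)(55.00) + (1600.00)(5.00) + (1680.00)(-25.00) = 15500.00 mm³
ΣAy_c = (900.00)(5.00) + (1600.00)(90.00) + (1680.00)(182.00) = 454260.00 mm³
x_c = 15500.00 / 4180.00 = 3.71 mm
y_c = 454260.00 / 4180.00 = 108.67 mm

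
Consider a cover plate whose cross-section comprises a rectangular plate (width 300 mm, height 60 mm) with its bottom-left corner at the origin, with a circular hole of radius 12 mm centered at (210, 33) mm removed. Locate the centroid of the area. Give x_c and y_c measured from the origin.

x_c = 148.45 mm, y_c = 29.92 mm

plate: A = 300 × 60 = 18000.00, centroid at (150.00, 30.00).
hole: A = −π·12² = -452.39, centroid at (210.00, 33.00).
ΣA = 17547.61 mm², ΣAx_c = 2604998.24 mm³, ΣAy_c = 525071.15 mm³.
x_c = 2604998.24/17547.61 = 148.45 mm; y_c = 525071.15/17547.61 = 29.92 mm.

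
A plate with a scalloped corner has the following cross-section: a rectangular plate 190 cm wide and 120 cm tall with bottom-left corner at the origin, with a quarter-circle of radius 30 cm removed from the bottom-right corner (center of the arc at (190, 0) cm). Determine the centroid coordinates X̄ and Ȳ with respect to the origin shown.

X̄ = 92.37 cm, Ȳ = 61.51 cm

plate: A = 190 × 120 = 22800.00, centroid at (95.00, 60.00).
removed quarter-circle: A = −¼π·30² = -706.86, centroid at (177.27, 12.73).
ΣA = 22093.14 cm²
ΣAX̄ = (22800.00)(95.00) + (-706.86)(177.27) = 2040696.91 cm³
ΣAȲ = (22800.00)(60.00) + (-706.86)(12.73) = 1359000.00 cm³
X̄ = 2040696.91 / 22093.14 = 92.37 cm
Ȳ = 1359000.00 / 22093.14 = 61.51 cm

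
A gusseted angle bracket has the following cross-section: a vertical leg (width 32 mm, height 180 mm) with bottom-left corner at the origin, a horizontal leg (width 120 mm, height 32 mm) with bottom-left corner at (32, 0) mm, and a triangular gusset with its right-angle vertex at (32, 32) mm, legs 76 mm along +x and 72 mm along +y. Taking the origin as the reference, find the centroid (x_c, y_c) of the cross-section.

x_c = 48.82 mm, y_c = 59.42 mm

vertical leg: A = 32 × 180 = 5760.00, centroid at (16.00, 90.00).
horizontal leg: A = 120 × 32 = 3840.00, centroid at (92.00, 16.00).
gusset: A = ½·76·72 = 2736.00, centroid at (57.33, 56.00).
ΣA = 12336.00 mm²
ΣAx_c = (5760.00)(16.00) + (3840.00)(92.00) + (2736.00)(57.33) = 602304.00 mm³
ΣAy_c = (5760.00)(90.00) + (3840.00)(16.00) + (2736.00)(56.00) = 733056.00 mm³
x_c = 602304.00 / 12336.00 = 48.82 mm
y_c = 733056.00 / 12336.00 = 59.42 mm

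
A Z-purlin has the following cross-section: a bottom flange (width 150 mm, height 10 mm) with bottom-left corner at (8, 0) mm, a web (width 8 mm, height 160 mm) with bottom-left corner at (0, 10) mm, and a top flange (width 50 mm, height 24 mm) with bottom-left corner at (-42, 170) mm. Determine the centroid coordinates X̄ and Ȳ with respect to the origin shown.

bottom flange: A = 150 × 10 = 1500.00, centroid at (83.00, 5.00).
web: A = 8 × 160 = 1280.00, centroid at (4.00, 90.00).
top flange: A = 50 × 24 = 1200.00, centroid at (-17.00, 182.00).
ΣA = 3980.00 mm², ΣAX̄ = 109220.00 mm³, ΣAȲ = 341100.00 mm³.
X̄ = 109220.00/3980.00 = 27.44 mm; Ȳ = 341100.00/3980.00 = 85.70 mm.

X̄ = 27.44 mm, Ȳ = 85.70 mm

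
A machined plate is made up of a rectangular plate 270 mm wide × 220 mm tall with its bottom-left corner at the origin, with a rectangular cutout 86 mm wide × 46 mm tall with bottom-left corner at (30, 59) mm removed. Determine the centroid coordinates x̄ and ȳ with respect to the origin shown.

x̄ = 139.42 mm, ȳ = 112.00 mm

Part | A | x̄ᵢ | ȳᵢ | A·x̄ᵢ | A·ȳᵢ
plate | 59400.00 | 135.00 | 110.00 | 8019000.00 | 6534000.00
hole | -3956.00 | 73.00 | 82.00 | -288788.00 | -324392.00
Σ | 55444.00 |  |  | 7730212.00 | 6209608.00
x̄ = 7730212.00 / 55444.00 = 139.42 mm
ȳ = 6209608.00 / 55444.00 = 112.00 mm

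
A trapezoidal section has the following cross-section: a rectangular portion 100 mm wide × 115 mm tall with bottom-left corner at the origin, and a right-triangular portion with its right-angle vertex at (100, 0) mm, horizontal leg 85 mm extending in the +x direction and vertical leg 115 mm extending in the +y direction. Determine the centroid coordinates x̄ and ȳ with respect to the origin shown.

rectangular portion: A = 100 × 115 = 11500.00, centroid at (50.00, 57.50).
triangular portion: A = ½·85·115 = 4887.50, centroid at (128.33, 38.33).
ΣA = 16387.50 mm²
ΣAx̄ = (11500.00)(50.00) + (4887.50)(128.33) = 1202229.17 mm³
ΣAȳ = (11500.00)(57.50) + (4887.50)(38.33) = 848604.17 mm³
x̄ = 1202229.17 / 16387.50 = 73.36 mm
ȳ = 848604.17 / 16387.50 = 51.78 mm

x̄ = 73.36 mm, ȳ = 51.78 mm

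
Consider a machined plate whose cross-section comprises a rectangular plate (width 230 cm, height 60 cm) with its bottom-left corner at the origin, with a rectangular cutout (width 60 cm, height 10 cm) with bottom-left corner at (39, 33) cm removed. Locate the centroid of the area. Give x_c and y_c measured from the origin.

x_c = 117.09 cm, y_c = 29.64 cm

plate: A = 230 × 60 = 13800.00, centroid at (115.00, 30.00).
hole: A = −(60 × 10) = -600.00, centroid at (69.00, 38.00).
ΣA = 13200.00 cm²
ΣAx_c = (13800.00)(115.00) + (-600.00)(69.00) = 1545600.00 cm³
ΣAy_c = (13800.00)(30.00) + (-600.00)(38.00) = 391200.00 cm³
x_c = 1545600.00 / 13200.00 = 117.09 cm
y_c = 391200.00 / 13200.00 = 29.64 cm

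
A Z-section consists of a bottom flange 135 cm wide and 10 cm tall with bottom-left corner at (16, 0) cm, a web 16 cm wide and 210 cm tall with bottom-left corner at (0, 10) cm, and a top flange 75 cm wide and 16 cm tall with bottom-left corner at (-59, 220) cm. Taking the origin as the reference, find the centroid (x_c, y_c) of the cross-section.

x_c = 19.26 cm, y_c = 112.82 cm

bottom flange: A = 135 × 10 = 1350.00, centroid at (83.50, 5.00).
web: A = 16 × 210 = 3360.00, centroid at (8.00, 115.00).
top flange: A = 75 × 16 = 1200.00, centroid at (-21.50, 228.00).
ΣA = 5910.00 cm², ΣAx_c = 113805.00 cm³, ΣAy_c = 666750.00 cm³.
x_c = 113805.00/5910.00 = 19.26 cm; y_c = 666750.00/5910.00 = 112.82 cm.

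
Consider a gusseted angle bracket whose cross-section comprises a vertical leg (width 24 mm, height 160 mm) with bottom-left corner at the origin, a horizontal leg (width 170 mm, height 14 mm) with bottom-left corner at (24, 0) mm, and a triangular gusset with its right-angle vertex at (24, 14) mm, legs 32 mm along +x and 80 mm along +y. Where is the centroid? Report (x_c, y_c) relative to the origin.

vertical leg: A = 24 × 160 = 3840.00, centroid at (12.00, 80.00).
horizontal leg: A = 170 × 14 = 2380.00, centroid at (109.00, 7.00).
gusset: A = ½·32·80 = 1280.00, centroid at (34.67, 40.67).
ΣA = 7500.00 mm², ΣAx_c = 349873.33 mm³, ΣAy_c = 375913.33 mm³.
x_c = 349873.33/7500.00 = 46.65 mm; y_c = 375913.33/7500.00 = 50.12 mm.

x_c = 46.65 mm, y_c = 50.12 mm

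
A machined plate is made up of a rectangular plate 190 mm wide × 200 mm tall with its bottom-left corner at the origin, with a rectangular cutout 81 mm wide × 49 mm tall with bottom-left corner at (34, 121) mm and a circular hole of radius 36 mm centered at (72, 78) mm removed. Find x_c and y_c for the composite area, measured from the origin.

x_c = 100.84 mm, y_c = 96.96 mm

plate: A = 190 × 200 = 38000.00, centroid at (95.00, 100.00).
hole 1: A = −(81 × 49) = -3969.00, centroid at (74.50, 145.50).
hole 2: A = −π·36² = -4071.50, centroid at (72.00, 78.00).
ΣA = 29959.50 mm²
ΣAx_c = (38000.00)(95.00) + (-3969.00)(74.50) + (-4071.50)(72.00) = 3021161.21 mm³
ΣAy_c = (38000.00)(100.00) + (-3969.00)(145.50) + (-4071.50)(78.00) = 2904933.18 mm³
x_c = 3021161.21 / 29959.50 = 100.84 mm
y_c = 2904933.18 / 29959.50 = 96.96 mm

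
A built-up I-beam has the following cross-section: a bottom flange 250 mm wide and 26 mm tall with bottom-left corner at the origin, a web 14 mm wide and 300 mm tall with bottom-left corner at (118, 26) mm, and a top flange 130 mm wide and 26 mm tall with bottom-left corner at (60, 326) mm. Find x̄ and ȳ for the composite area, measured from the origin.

x̄ = 125.00 mm, ȳ = 139.88 mm

bottom flange: A = 250 × 26 = 6500.00, centroid at (125.00, 13.00).
web: A = 14 × 300 = 4200.00, centroid at (125.00, 176.00).
top flange: A = 130 × 26 = 3380.00, centroid at (125.00, 339.00).
ΣA = 14080.00 mm², ΣAx̄ = 1760000.00 mm³, ΣAȳ = 1969520.00 mm³.
x̄ = 1760000.00/14080.00 = 125.00 mm; ȳ = 1969520.00/14080.00 = 139.88 mm.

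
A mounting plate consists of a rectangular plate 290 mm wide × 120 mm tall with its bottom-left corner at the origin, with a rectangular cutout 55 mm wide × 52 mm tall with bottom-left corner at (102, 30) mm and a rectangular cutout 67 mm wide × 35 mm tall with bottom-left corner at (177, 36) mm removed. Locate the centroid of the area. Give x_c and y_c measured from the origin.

plate: A = 290 × 120 = 34800.00, centroid at (145.00, 60.00).
hole 1: A = −(55 × 52) = -2860.00, centroid at (129.50, 56.00).
hole 2: A = −(67 × 35) = -2345.00, centroid at (210.50, 53.50).
ΣA = 29595.00 mm²
ΣAx_c = (34800.00)(145.00) + (-2860.00)(129.50) + (-2345.00)(210.50) = 4182007.50 mm³
ΣAy_c = (34800.00)(60.00) + (-2860.00)(56.00) + (-2345.00)(53.50) = 1802382.50 mm³
x_c = 4182007.50 / 29595.00 = 141.31 mm
y_c = 1802382.50 / 29595.00 = 60.90 mm

x_c = 141.31 mm, y_c = 60.90 mm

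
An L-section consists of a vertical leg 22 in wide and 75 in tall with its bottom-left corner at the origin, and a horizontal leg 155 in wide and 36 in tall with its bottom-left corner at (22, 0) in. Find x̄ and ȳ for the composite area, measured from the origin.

x̄ = 79.30 in, ȳ = 22.45 in

Part | A | x̄ᵢ | ȳᵢ | A·x̄ᵢ | A·ȳᵢ
vertical leg | 1650.00 | 11.00 | 37.50 | 18150.00 | 61875.00
horizontal leg | 5580.00 | 99.50 | 18.00 | 555210.00 | 100440.00
Σ | 7230.00 |  |  | 573360.00 | 162315.00
x̄ = 573360.00 / 7230.00 = 79.30 in
ȳ = 162315.00 / 7230.00 = 22.45 in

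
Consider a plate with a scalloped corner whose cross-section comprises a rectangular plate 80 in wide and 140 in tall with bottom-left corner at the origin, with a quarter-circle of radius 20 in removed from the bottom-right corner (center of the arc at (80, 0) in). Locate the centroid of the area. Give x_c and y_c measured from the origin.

x_c = 39.09 in, y_c = 71.78 in

plate: A = 80 × 140 = 11200.00, centroid at (40.00, 70.00).
removed quarter-circle: A = −¼π·20² = -314.16, centroid at (71.51, 8.49).
ΣA = 10885.84 in², ΣAx_c = 425533.93 in³, ΣAy_c = 781333.33 in³.
x_c = 425533.93/10885.84 = 39.09 in; y_c = 781333.33/10885.84 = 71.78 in.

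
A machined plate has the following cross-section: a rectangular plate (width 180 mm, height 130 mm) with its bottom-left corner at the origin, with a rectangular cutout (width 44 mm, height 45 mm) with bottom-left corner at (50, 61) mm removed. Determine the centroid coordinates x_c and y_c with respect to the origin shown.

Part | A | x̄ᵢ | ȳᵢ | A·x̄ᵢ | A·ȳᵢ
plate | 23400.00 | 90.00 | 65.00 | 2106000.00 | 1521000.00
hole | -1980.00 | 72.00 | 83.50 | -142560.00 | -165330.00
Σ | 21420.00 |  |  | 1963440.00 | 1355670.00
x_c = 1963440.00 / 21420.00 = 91.66 mm
y_c = 1355670.00 / 21420.00 = 63.29 mm

x_c = 91.66 mm, y_c = 63.29 mm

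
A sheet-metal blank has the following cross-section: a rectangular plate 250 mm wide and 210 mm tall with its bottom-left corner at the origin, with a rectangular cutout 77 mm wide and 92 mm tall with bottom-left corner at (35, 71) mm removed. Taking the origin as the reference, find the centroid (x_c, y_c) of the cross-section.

Part | A | x̄ᵢ | ȳᵢ | A·x̄ᵢ | A·ȳᵢ
plate | 52500.00 | 125.00 | 105.00 | 6562500.00 | 5512500.00
hole | -7084.00 | 73.50 | 117.00 | -520674.00 | -828828.00
Σ | 45416.00 |  |  | 6041826.00 | 4683672.00
x_c = 6041826.00 / 45416.00 = 133.03 mm
y_c = 4683672.00 / 45416.00 = 103.13 mm

x_c = 133.03 mm, y_c = 103.13 mm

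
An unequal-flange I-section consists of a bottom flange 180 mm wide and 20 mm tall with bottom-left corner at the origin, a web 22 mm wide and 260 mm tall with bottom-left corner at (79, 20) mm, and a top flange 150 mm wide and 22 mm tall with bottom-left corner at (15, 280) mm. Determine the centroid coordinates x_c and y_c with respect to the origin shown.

Part | A | x̄ᵢ | ȳᵢ | A·x̄ᵢ | A·ȳᵢ
bottom flange | 3600.00 | 90.00 | 10.00 | 324000.00 | 36000.00
web | 5720.00 | 90.00 | 150.00 | 514800.00 | 858000.00
top flange | 3300.00 | 90.00 | 291.00 | 297000.00 | 960300.00
Σ | 12620.00 |  |  | 1135800.00 | 1854300.00
x_c = 1135800.00 / 12620.00 = 90.00 mm
y_c = 1854300.00 / 12620.00 = 146.93 mm

x_c = 90.00 mm, y_c = 146.93 mm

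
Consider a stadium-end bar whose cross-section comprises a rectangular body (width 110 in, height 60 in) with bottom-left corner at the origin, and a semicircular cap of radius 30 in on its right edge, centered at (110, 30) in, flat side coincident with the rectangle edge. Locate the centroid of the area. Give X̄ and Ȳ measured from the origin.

X̄ = 66.95 in, Ȳ = 30.00 in

rectangular body: A = 110 × 60 = 6600.00, centroid at (55.00, 30.00).
semicircular end: A = ½π·30² = 1413.72, centroid at (122.73, 30.00).
ΣA = 8013.72 in²
ΣAX̄ = (6600.00)(55.00) + (1413.72)(122.73) = 536508.84 in³
ΣAȲ = (6600.00)(30.00) + (1413.72)(30.00) = 240411.50 in³
X̄ = 536508.84 / 8013.72 = 66.95 in
Ȳ = 240411.50 / 8013.72 = 30.00 in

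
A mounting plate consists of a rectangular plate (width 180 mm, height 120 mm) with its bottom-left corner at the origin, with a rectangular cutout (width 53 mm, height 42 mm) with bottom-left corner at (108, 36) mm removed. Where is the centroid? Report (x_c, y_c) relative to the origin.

x_c = 84.89 mm, y_c = 60.34 mm

plate: A = 180 × 120 = 21600.00, centroid at (90.00, 60.00).
hole: A = −(53 × 42) = -2226.00, centroid at (134.50, 57.00).
ΣA = 19374.00 mm², ΣAx_c = 1644603.00 mm³, ΣAy_c = 1169118.00 mm³.
x_c = 1644603.00/19374.00 = 84.89 mm; y_c = 1169118.00/19374.00 = 60.34 mm.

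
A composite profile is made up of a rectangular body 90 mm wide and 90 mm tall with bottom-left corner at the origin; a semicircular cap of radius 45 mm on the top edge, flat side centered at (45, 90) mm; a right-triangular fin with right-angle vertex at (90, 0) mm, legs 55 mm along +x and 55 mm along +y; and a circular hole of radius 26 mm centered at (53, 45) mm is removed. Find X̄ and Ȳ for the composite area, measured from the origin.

rectangular body: A = 90 × 90 = 8100.00, centroid at (45.00, 45.00).
semicircular top: A = ½π·45² = 3180.86, centroid at (45.00, 109.10).
triangular fin: A = ½·55·55 = 1512.50, centroid at (108.33, 18.33).
hole: A = −π·26² = -2123.72, centroid at (53.00, 45.00).
ΣA = 10669.65 mm²
ΣAX̄ = (8100.00)(45.00) + (3180.86)(45.00) + (1512.50)(108.33) + (-2123.72)(53.00) = 558936.00 mm³
ΣAȲ = (8100.00)(45.00) + (3180.86)(109.10) + (1512.50)(18.33) + (-2123.72)(45.00) = 643689.55 mm³
X̄ = 558936.00 / 10669.65 = 52.39 mm
Ȳ = 643689.55 / 10669.65 = 60.33 mm

X̄ = 52.39 mm, Ȳ = 60.33 mm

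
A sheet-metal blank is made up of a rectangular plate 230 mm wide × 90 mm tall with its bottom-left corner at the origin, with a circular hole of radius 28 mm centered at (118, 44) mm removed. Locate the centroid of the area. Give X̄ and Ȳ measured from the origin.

X̄ = 114.59 mm, Ȳ = 45.14 mm

Part | A | x̄ᵢ | ȳᵢ | A·x̄ᵢ | A·ȳᵢ
plate | 20700.00 | 115.00 | 45.00 | 2380500.00 | 931500.00
hole | -2463.01 | 118.00 | 44.00 | -290635.02 | -108372.38
Σ | 18236.99 |  |  | 2089864.98 | 823127.62
X̄ = 2089864.98 / 18236.99 = 114.59 mm
Ȳ = 823127.62 / 18236.99 = 45.14 mm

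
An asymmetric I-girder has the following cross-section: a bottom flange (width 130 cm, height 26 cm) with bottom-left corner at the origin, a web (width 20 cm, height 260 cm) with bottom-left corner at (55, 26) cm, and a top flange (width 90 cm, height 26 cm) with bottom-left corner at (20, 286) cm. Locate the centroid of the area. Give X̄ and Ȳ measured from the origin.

bottom flange: A = 130 × 26 = 3380.00, centroid at (65.00, 13.00).
web: A = 20 × 260 = 5200.00, centroid at (65.00, 156.00).
top flange: A = 90 × 26 = 2340.00, centroid at (65.00, 299.00).
ΣA = 10920.00 cm²
ΣAX̄ = (3380.00)(65.00) + (5200.00)(65.00) + (2340.00)(65.00) = 709800.00 cm³
ΣAȲ = (3380.00)(13.00) + (5200.00)(156.00) + (2340.00)(299.00) = 1554800.00 cm³
X̄ = 709800.00 / 10920.00 = 65.00 cm
Ȳ = 1554800.00 / 10920.00 = 142.38 cm

X̄ = 65.00 cm, Ȳ = 142.38 cm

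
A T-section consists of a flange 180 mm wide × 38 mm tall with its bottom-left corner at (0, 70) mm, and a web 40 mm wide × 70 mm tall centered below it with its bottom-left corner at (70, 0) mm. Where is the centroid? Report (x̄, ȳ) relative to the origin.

web: A = 40 × 70 = 2800.00, centroid at (90.00, 35.00).
flange: A = 180 × 38 = 6840.00, centroid at (90.00, 89.00).
ΣA = 9640.00 mm²
ΣAx̄ = (2800.00)(90.00) + (6840.00)(90.00) = 867600.00 mm³
ΣAȳ = (2800.00)(35.00) + (6840.00)(89.00) = 706760.00 mm³
x̄ = 867600.00 / 9640.00 = 90.00 mm
ȳ = 706760.00 / 9640.00 = 73.32 mm

x̄ = 90.00 mm, ȳ = 73.32 mm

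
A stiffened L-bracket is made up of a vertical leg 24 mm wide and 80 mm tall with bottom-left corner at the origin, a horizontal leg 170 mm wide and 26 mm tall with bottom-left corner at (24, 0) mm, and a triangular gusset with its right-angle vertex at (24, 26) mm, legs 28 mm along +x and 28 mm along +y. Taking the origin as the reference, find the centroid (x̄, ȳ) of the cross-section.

x̄ = 76.93 mm, ȳ = 22.00 mm

vertical leg: A = 24 × 80 = 1920.00, centroid at (12.00, 40.00).
horizontal leg: A = 170 × 26 = 4420.00, centroid at (109.00, 13.00).
gusset: A = ½·28·28 = 392.00, centroid at (33.33, 35.33).
ΣA = 6732.00 mm²
ΣAx̄ = (1920.00)(12.00) + (4420.00)(109.00) + (392.00)(33.33) = 517886.67 mm³
ΣAȳ = (1920.00)(40.00) + (4420.00)(13.00) + (392.00)(35.33) = 148110.67 mm³
x̄ = 517886.67 / 6732.00 = 76.93 mm
ȳ = 148110.67 / 6732.00 = 22.00 mm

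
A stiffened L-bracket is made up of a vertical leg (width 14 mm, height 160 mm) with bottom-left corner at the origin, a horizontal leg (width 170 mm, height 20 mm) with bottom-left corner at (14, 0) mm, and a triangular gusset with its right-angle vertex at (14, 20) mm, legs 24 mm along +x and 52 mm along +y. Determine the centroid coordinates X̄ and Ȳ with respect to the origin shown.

X̄ = 58.43 mm, Ȳ = 37.75 mm

vertical leg: A = 14 × 160 = 2240.00, centroid at (7.00, 80.00).
horizontal leg: A = 170 × 20 = 3400.00, centroid at (99.00, 10.00).
gusset: A = ½·24·52 = 624.00, centroid at (22.00, 37.33).
ΣA = 6264.00 mm², ΣAX̄ = 366008.00 mm³, ΣAȲ = 236496.00 mm³.
X̄ = 366008.00/6264.00 = 58.43 mm; Ȳ = 236496.00/6264.00 = 37.75 mm.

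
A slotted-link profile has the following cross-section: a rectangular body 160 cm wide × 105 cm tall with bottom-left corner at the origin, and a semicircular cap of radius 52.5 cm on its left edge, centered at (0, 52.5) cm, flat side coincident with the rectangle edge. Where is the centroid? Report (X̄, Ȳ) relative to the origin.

rectangular body: A = 160 × 105 = 16800.00, centroid at (80.00, 52.50).
semicircular end: A = ½π·52.5² = 4329.51, centroid at (-22.28, 52.50).
ΣA = 21129.51 cm²
ΣAX̄ = (16800.00)(80.00) + (4329.51)(-22.28) = 1247531.25 cm³
ΣAȲ = (16800.00)(52.50) + (4329.51)(52.50) = 1109299.14 cm³
X̄ = 1247531.25 / 21129.51 = 59.04 cm
Ȳ = 1109299.14 / 21129.51 = 52.50 cm

X̄ = 59.04 cm, Ȳ = 52.50 cm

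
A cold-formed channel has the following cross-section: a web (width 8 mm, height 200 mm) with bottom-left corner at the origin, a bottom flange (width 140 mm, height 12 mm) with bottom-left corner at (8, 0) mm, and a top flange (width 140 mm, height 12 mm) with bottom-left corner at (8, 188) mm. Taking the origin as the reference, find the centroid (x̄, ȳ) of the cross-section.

web: A = 8 × 200 = 1600.00, centroid at (4.00, 100.00).
bottom flange: A = 140 × 12 = 1680.00, centroid at (78.00, 6.00).
top flange: A = 140 × 12 = 1680.00, centroid at (78.00, 194.00).
ΣA = 4960.00 mm², ΣAx̄ = 268480.00 mm³, ΣAȳ = 496000.00 mm³.
x̄ = 268480.00/4960.00 = 54.13 mm; ȳ = 496000.00/4960.00 = 100.00 mm.

x̄ = 54.13 mm, ȳ = 100.00 mm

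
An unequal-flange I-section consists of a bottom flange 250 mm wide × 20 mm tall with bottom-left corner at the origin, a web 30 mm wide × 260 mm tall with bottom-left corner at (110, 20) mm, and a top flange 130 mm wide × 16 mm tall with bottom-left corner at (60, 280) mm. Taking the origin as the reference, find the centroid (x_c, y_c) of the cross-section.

x_c = 125.00 mm, y_c = 122.25 mm

bottom flange: A = 250 × 20 = 5000.00, centroid at (125.00, 10.00).
web: A = 30 × 260 = 7800.00, centroid at (125.00, 150.00).
top flange: A = 130 × 16 = 2080.00, centroid at (125.00, 288.00).
ΣA = 14880.00 mm²
ΣAx_c = (5000.00)(125.00) + (7800.00)(125.00) + (2080.00)(125.00) = 1860000.00 mm³
ΣAy_c = (5000.00)(10.00) + (7800.00)(150.00) + (2080.00)(288.00) = 1819040.00 mm³
x_c = 1860000.00 / 14880.00 = 125.00 mm
y_c = 1819040.00 / 14880.00 = 122.25 mm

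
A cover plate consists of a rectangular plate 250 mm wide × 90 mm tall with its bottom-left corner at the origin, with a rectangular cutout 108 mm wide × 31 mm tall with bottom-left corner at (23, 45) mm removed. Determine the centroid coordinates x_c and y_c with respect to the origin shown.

Part | A | x̄ᵢ | ȳᵢ | A·x̄ᵢ | A·ȳᵢ
plate | 22500.00 | 125.00 | 45.00 | 2812500.00 | 1012500.00
hole | -3348.00 | 77.00 | 60.50 | -257796.00 | -202554.00
Σ | 19152.00 |  |  | 2554704.00 | 809946.00
x_c = 2554704.00 / 19152.00 = 133.39 mm
y_c = 809946.00 / 19152.00 = 42.29 mm

x_c = 133.39 mm, y_c = 42.29 mm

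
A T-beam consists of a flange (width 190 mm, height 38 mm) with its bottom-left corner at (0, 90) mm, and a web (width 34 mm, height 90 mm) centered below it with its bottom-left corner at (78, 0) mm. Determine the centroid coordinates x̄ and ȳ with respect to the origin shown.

x̄ = 95.00 mm, ȳ = 89.95 mm

web: A = 34 × 90 = 3060.00, centroid at (95.00, 45.00).
flange: A = 190 × 38 = 7220.00, centroid at (95.00, 109.00).
ΣA = 10280.00 mm², ΣAx̄ = 976600.00 mm³, ΣAȳ = 924680.00 mm³.
x̄ = 976600.00/10280.00 = 95.00 mm; ȳ = 924680.00/10280.00 = 89.95 mm.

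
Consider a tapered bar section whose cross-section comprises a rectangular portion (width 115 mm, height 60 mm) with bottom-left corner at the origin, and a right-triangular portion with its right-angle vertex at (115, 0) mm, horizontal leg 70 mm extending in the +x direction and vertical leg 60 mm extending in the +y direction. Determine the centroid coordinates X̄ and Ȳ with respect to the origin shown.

X̄ = 76.36 mm, Ȳ = 27.67 mm

Part | A | x̄ᵢ | ȳᵢ | A·x̄ᵢ | A·ȳᵢ
rectangular portion | 6900.00 | 57.50 | 30.00 | 396750.00 | 207000.00
triangular portion | 2100.00 | 138.33 | 20.00 | 290500.00 | 42000.00
Σ | 9000.00 |  |  | 687250.00 | 249000.00
X̄ = 687250.00 / 9000.00 = 76.36 mm
Ȳ = 249000.00 / 9000.00 = 27.67 mm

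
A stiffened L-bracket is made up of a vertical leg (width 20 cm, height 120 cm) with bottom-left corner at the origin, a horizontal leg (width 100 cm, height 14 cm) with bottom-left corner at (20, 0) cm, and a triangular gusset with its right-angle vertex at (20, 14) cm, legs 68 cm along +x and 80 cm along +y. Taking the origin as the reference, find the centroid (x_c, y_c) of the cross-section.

Part | A | x̄ᵢ | ȳᵢ | A·x̄ᵢ | A·ȳᵢ
vertical leg | 2400.00 | 10.00 | 60.00 | 24000.00 | 144000.00
horizontal leg | 1400.00 | 70.00 | 7.00 | 98000.00 | 9800.00
gusset | 2720.00 | 42.67 | 40.67 | 116053.33 | 110613.33
Σ | 6520.00 |  |  | 238053.33 | 264413.33
x_c = 238053.33 / 6520.00 = 36.51 cm
y_c = 264413.33 / 6520.00 = 40.55 cm

x_c = 36.51 cm, y_c = 40.55 cm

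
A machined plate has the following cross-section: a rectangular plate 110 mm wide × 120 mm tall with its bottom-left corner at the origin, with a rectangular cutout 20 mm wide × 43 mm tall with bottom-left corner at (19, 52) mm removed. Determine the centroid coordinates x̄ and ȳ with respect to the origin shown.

Part | A | x̄ᵢ | ȳᵢ | A·x̄ᵢ | A·ȳᵢ
plate | 13200.00 | 55.00 | 60.00 | 726000.00 | 792000.00
hole | -860.00 | 29.00 | 73.50 | -24940.00 | -63210.00
Σ | 12340.00 |  |  | 701060.00 | 728790.00
x̄ = 701060.00 / 12340.00 = 56.81 mm
ȳ = 728790.00 / 12340.00 = 59.06 mm

x̄ = 56.81 mm, ȳ = 59.06 mm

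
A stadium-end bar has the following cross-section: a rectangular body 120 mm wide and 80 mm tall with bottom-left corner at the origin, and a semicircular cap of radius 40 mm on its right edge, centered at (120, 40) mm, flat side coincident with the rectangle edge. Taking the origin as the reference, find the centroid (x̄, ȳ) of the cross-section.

x̄ = 75.97 mm, ȳ = 40.00 mm

Part | A | x̄ᵢ | ȳᵢ | A·x̄ᵢ | A·ȳᵢ
rectangular body | 9600.00 | 60.00 | 40.00 | 576000.00 | 384000.00
semicircular end | 2513.27 | 136.98 | 40.00 | 344259.56 | 100530.96
Σ | 12113.27 |  |  | 920259.56 | 484530.96
x̄ = 920259.56 / 12113.27 = 75.97 mm
ȳ = 484530.96 / 12113.27 = 40.00 mm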